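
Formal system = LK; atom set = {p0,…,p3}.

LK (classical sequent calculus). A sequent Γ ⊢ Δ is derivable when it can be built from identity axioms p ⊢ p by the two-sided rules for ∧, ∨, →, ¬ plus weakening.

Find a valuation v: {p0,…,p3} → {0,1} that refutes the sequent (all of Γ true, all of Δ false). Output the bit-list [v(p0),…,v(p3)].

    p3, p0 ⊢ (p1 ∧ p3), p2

Enumerate valuations to refute Γ ⊢ Δ:
  v=0000: Γ:[p3=F, p0=F] Δ:[(p1 ∧ p3)=F, p2=F] refutes=False
  v=0001: Γ:[p3=T, p0=F] Δ:[(p1 ∧ p3)=F, p2=F] refutes=False
  v=0010: Γ:[p3=F, p0=F] Δ:[(p1 ∧ p3)=F, p2=T] refutes=False
  v=0011: Γ:[p3=T, p0=F] Δ:[(p1 ∧ p3)=F, p2=T] refutes=False
  v=0100: Γ:[p3=F, p0=F] Δ:[(p1 ∧ p3)=F, p2=F] refutes=False
  v=0101: Γ:[p3=T, p0=F] Δ:[(p1 ∧ p3)=T, p2=F] refutes=False
  v=0110: Γ:[p3=F, p0=F] Δ:[(p1 ∧ p3)=F, p2=T] refutes=False
  v=0111: Γ:[p3=T, p0=F] Δ:[(p1 ∧ p3)=T, p2=T] refutes=False
  v=1000: Γ:[p3=F, p0=T] Δ:[(p1 ∧ p3)=F, p2=F] refutes=False
  v=1001: Γ:[p3=T, p0=T] Δ:[(p1 ∧ p3)=F, p2=F] refutes=True  ← countermodel

Result: [1, 0, 0, 1]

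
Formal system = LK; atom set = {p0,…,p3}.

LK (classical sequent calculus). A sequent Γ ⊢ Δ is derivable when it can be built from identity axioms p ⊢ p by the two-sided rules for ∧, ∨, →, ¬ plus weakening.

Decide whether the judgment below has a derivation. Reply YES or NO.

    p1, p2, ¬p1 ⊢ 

Derivation (root first):
[¬L] p1, p2, ¬p1 ⊢ 
  [WL] p1, p2 ⊢ p1
    [Ax] p1 ⊢ p1

Result: YES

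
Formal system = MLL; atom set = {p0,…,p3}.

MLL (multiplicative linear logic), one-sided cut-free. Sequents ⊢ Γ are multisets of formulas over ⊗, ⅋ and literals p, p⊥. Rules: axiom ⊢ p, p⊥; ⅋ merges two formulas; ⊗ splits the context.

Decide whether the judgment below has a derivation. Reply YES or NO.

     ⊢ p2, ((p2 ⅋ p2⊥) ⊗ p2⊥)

Derivation trace:
[⊗]  ⊢ p2, ((p2 ⅋ p2⊥) ⊗ p2⊥)
  [⅋]  ⊢ (p2 ⅋ p2⊥)
    [Ax]  ⊢ p2, p2⊥
  [Ax]  ⊢ p2, p2⊥

Result: YES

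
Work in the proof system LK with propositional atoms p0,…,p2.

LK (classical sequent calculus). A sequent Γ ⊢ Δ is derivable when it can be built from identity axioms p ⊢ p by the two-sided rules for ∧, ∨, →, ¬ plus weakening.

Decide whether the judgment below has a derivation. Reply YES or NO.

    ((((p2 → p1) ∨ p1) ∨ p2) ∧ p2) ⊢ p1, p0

Search for a countermodel by truth-table:
  v=000: Γ:[((((p2 → p1) ∨ p1) ∨ p2) ∧ p2)=F] Δ:[p1=F, p0=F] refutes=False
  v=001: Γ:[((((p2 → p1) ∨ p1) ∨ p2) ∧ p2)=T] Δ:[p1=F, p0=F] refutes=True  ← countermodel

Result: NO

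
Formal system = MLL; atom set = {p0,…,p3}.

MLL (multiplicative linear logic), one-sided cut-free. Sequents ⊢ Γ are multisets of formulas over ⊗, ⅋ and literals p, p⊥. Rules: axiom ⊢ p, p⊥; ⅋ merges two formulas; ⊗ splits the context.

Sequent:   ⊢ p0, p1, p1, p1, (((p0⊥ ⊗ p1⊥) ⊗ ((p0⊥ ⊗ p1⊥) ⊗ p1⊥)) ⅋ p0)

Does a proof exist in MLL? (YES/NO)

Proof tree:
[⅋]  ⊢ p0, p1, p1, p1, (((p0⊥ ⊗ p1⊥) ⊗ ((p0⊥ ⊗ p1⊥) ⊗ p1⊥)) ⅋ p0)
  [⊗]  ⊢ p0, p1, p0, p1, p1, ((p0⊥ ⊗ p1⊥) ⊗ ((p0⊥ ⊗ p1⊥) ⊗ p1⊥))
    [⊗]  ⊢ p0, p1, (p0⊥ ⊗ p1⊥)
      [Ax]  ⊢ p0, p0⊥
      [Ax]  ⊢ p1, p1⊥
    [⊗]  ⊢ p0, p1, p1, ((p0⊥ ⊗ p1⊥) ⊗ p1⊥)
      [⊗]  ⊢ p0, p1, (p0⊥ ⊗ p1⊥)
        [Ax]  ⊢ p0, p0⊥
        [Ax]  ⊢ p1, p1⊥
      [Ax]  ⊢ p1, p1⊥

Result: YES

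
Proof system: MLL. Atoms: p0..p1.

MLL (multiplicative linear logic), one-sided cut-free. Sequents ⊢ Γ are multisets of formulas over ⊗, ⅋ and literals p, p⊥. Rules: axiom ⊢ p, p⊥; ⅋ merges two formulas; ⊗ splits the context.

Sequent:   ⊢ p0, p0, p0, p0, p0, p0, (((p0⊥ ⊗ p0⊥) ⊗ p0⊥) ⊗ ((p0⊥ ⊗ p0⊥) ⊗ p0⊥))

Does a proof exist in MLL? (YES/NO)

Derivation (root first):
[⊗]  ⊢ p0, p0, p0, p0, p0, p0, (((p0⊥ ⊗ p0⊥) ⊗ p0⊥) ⊗ ((p0⊥ ⊗ p0⊥) ⊗ p0⊥))
  [⊗]  ⊢ p0, p0, p0, ((p0⊥ ⊗ p0⊥) ⊗ p0⊥)
    [⊗]  ⊢ p0, p0, (p0⊥ ⊗ p0⊥)
      [Ax]  ⊢ p0, p0⊥
      [Ax]  ⊢ p0, p0⊥
    [Ax]  ⊢ p0, p0⊥
  [⊗]  ⊢ p0, p0, p0, ((p0⊥ ⊗ p0⊥) ⊗ p0⊥)
    [⊗]  ⊢ p0, p0, (p0⊥ ⊗ p0⊥)
      [Ax]  ⊢ p0, p0⊥
      [Ax]  ⊢ p0, p0⊥
    [Ax]  ⊢ p0, p0⊥

Result: YES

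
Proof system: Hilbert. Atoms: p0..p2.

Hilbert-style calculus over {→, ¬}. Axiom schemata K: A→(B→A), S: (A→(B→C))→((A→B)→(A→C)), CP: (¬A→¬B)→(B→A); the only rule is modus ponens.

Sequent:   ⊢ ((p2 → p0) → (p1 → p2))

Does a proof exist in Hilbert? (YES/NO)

Truth-table refutation:
  v=000: Γ:[] Δ:[((p2 → p0) → (p1 → p2))=T] refutes=False
  v=001: Γ:[] Δ:[((p2 → p0) → (p1 → p2))=T] refutes=False
  v=010: Γ:[] Δ:[((p2 → p0) → (p1 → p2))=F] refutes=True  ← countermodel

Result: NO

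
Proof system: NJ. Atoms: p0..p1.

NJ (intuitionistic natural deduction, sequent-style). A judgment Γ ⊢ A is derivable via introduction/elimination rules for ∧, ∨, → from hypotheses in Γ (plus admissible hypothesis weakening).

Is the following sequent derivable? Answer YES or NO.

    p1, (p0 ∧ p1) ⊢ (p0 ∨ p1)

Derivation (root first):
[Wk] p1, (p0 ∧ p1) ⊢ (p0 ∨ p1)
  [∨I₂] p1 ⊢ (p0 ∨ p1)
    [Ax] p1 ⊢ p1

Result: YES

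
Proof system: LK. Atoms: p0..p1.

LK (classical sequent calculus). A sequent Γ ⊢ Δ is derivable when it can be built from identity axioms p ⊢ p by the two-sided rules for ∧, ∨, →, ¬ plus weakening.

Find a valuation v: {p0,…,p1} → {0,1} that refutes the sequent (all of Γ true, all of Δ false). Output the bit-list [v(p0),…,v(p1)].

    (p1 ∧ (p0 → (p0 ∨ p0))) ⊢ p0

Truth-table refutation:
  v=00: Γ:[(p1 ∧ (p0 → (p0 ∨ p0)))=F] Δ:[p0=F] refutes=False
  v=01: Γ:[(p1 ∧ (p0 → (p0 ∨ p0)))=T] Δ:[p0=F] refutes=True  ← countermodel

Result: [0, 1]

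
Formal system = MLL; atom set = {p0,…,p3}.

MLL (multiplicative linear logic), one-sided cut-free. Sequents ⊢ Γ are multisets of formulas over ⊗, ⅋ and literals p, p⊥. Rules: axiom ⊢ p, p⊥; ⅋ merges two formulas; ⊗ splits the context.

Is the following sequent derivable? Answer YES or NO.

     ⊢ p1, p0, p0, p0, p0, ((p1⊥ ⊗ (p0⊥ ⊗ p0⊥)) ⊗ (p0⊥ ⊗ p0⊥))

Proof tree:
[⊗]  ⊢ p1, p0, p0, p0, p0, ((p1⊥ ⊗ (p0⊥ ⊗ p0⊥)) ⊗ (p0⊥ ⊗ p0⊥))
  [⊗]  ⊢ p1, p0, p0, (p1⊥ ⊗ (p0⊥ ⊗ p0⊥))
    [Ax]  ⊢ p1, p1⊥
    [⊗]  ⊢ p0, p0, (p0⊥ ⊗ p0⊥)
      [Ax]  ⊢ p0, p0⊥
      [Ax]  ⊢ p0, p0⊥
  [⊗]  ⊢ p0, p0, (p0⊥ ⊗ p0⊥)
    [Ax]  ⊢ p0, p0⊥
    [Ax]  ⊢ p0, p0⊥

Result: YES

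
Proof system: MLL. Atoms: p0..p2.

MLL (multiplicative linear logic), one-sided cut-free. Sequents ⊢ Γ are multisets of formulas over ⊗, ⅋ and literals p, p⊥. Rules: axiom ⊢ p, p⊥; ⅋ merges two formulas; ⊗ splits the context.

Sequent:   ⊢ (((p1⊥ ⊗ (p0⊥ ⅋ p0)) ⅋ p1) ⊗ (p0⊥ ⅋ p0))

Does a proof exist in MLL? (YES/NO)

Derivation (root first):
[⊗]  ⊢ (((p1⊥ ⊗ (p0⊥ ⅋ p0)) ⅋ p1) ⊗ (p0⊥ ⅋ p0))
  [⅋]  ⊢ ((p1⊥ ⊗ (p0⊥ ⅋ p0)) ⅋ p1)
    [⊗]  ⊢ p1, (p1⊥ ⊗ (p0⊥ ⅋ p0))
      [Ax]  ⊢ p1, p1⊥
      [⅋]  ⊢ (p0⊥ ⅋ p0)
        [Ax]  ⊢ p0, p0⊥
  [⅋]  ⊢ (p0⊥ ⅋ p0)
    [Ax]  ⊢ p0, p0⊥

Result: YES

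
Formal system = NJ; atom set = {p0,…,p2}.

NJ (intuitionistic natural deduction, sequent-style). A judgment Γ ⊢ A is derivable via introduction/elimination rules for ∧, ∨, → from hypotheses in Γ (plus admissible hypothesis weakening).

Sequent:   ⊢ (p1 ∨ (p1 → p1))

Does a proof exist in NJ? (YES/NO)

Derivation (root first):
[∨I₂]  ⊢ (p1 ∨ (p1 → p1))
  [→I]  ⊢ (p1 → p1)
    [Ax] p1 ⊢ p1

Result: YES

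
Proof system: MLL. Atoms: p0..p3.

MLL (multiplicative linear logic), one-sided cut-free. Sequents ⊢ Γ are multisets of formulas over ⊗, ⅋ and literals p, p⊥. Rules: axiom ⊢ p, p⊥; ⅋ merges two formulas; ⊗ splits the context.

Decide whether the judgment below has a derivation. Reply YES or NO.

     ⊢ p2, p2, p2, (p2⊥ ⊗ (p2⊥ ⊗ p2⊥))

Derivation (root first):
[⊗]  ⊢ p2, p2, p2, (p2⊥ ⊗ (p2⊥ ⊗ p2⊥))
  [Ax]  ⊢ p2, p2⊥
  [⊗]  ⊢ p2, p2, (p2⊥ ⊗ p2⊥)
    [Ax]  ⊢ p2, p2⊥
    [Ax]  ⊢ p2, p2⊥

Result: YES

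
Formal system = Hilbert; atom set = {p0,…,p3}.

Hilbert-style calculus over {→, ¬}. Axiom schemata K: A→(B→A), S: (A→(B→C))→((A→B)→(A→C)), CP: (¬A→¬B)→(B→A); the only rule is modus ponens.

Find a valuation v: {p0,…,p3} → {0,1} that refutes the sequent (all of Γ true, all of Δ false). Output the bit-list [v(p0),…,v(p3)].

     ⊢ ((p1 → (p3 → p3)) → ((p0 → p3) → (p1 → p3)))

Truth-table refutation:
  v=0000: Γ:[] Δ:[((p1 → (p3 → p3)) → ((p0 → p3) → (p1 → p3)))=T] refutes=False
  v=0001: Γ:[] Δ:[((p1 → (p3 → p3)) → ((p0 → p3) → (p1 → p3)))=T] refutes=False
  v=0010: Γ:[] Δ:[((p1 → (p3 → p3)) → ((p0 → p3) → (p1 → p3)))=T] refutes=False
  v=0011: Γ:[] Δ:[((p1 → (p3 → p3)) → ((p0 → p3) → (p1 → p3)))=T] refutes=False
  v=0100: Γ:[] Δ:[((p1 → (p3 → p3)) → ((p0 → p3) → (p1 → p3)))=F] refutes=True  ← countermodel

Result: [0, 1, 0, 0]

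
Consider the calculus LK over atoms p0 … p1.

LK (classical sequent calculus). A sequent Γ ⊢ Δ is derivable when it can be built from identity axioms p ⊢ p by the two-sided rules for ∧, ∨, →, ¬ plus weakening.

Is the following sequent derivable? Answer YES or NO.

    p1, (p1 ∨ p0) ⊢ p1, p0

Proof tree:
[∨L] p1, (p1 ∨ p0) ⊢ p1, p0
  [WL] p1, p1 ⊢ p1, p0
    [WR] p1 ⊢ p1, p0
      [Ax] p1 ⊢ p1
  [Ax] p0 ⊢ p0

Result: YES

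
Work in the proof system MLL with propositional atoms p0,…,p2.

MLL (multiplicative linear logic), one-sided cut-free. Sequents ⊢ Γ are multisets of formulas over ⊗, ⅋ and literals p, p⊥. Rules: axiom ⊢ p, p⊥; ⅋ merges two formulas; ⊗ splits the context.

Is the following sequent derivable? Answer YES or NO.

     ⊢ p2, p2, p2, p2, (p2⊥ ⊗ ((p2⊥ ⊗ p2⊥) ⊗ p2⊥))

Derivation trace:
[⊗]  ⊢ p2, p2, p2, p2, (p2⊥ ⊗ ((p2⊥ ⊗ p2⊥) ⊗ p2⊥))
  [Ax]  ⊢ p2, p2⊥
  [⊗]  ⊢ p2, p2, p2, ((p2⊥ ⊗ p2⊥) ⊗ p2⊥)
    [⊗]  ⊢ p2, p2, (p2⊥ ⊗ p2⊥)
      [Ax]  ⊢ p2, p2⊥
      [Ax]  ⊢ p2, p2⊥
    [Ax]  ⊢ p2, p2⊥

Result: YES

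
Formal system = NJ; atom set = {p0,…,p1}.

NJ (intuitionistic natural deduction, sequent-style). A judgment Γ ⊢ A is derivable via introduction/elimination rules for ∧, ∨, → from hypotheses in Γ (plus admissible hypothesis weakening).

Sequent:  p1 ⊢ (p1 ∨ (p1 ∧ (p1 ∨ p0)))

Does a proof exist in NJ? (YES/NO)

Proof tree:
[∨I₂] p1 ⊢ (p1 ∨ (p1 ∧ (p1 ∨ p0)))
  [∧I] p1 ⊢ (p1 ∧ (p1 ∨ p0))
    [Ax] p1 ⊢ p1
    [∨I₁] p1 ⊢ (p1 ∨ p0)
      [Ax] p1 ⊢ p1

Result: YES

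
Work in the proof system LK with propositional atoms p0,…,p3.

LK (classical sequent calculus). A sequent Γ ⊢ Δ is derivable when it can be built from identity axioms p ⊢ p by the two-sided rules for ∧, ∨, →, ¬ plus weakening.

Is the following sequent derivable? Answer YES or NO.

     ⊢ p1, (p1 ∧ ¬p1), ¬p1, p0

Derivation (root first):
[WR]  ⊢ p1, (p1 ∧ ¬p1), ¬p1, p0
  [¬R]  ⊢ p1, (p1 ∧ ¬p1), ¬p1
    [∧R] p1 ⊢ p1, (p1 ∧ ¬p1)
      [Ax] p1 ⊢ p1
      [¬R]  ⊢ p1, ¬p1
        [Ax] p1 ⊢ p1

Result: YES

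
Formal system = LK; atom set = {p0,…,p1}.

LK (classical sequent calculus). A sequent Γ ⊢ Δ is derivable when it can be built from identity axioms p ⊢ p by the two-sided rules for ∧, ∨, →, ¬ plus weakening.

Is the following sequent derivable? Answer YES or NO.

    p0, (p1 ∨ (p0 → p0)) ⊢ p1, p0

Derivation (root first):
[∨L] p0, (p1 ∨ (p0 → p0)) ⊢ p1, p0
  [Ax] p1 ⊢ p1
  [→L] p0, (p0 → p0) ⊢ p0
    [Ax] p0 ⊢ p0
    [Ax] p0 ⊢ p0

Result: YES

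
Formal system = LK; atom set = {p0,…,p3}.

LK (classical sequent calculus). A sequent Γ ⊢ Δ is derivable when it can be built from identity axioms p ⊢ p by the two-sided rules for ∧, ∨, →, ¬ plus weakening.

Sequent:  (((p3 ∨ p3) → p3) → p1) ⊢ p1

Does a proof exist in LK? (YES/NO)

Derivation trace:
[→L] (((p3 ∨ p3) → p3) → p1) ⊢ p1
  [→R]  ⊢ ((p3 ∨ p3) → p3)
    [∨L] (p3 ∨ p3) ⊢ p3
      [Ax] p3 ⊢ p3
      [Ax] p3 ⊢ p3
  [Ax] p1 ⊢ p1

Result: YES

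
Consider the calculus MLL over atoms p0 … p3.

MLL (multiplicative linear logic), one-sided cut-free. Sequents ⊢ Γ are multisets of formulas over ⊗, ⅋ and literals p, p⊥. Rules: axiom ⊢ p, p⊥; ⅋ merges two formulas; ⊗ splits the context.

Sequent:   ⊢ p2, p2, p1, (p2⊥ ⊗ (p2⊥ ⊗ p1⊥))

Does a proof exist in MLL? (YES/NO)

Proof tree:
[⊗]  ⊢ p2, p2, p1, (p2⊥ ⊗ (p2⊥ ⊗ p1⊥))
  [Ax]  ⊢ p2, p2⊥
  [⊗]  ⊢ p2, p1, (p2⊥ ⊗ p1⊥)
    [Ax]  ⊢ p2, p2⊥
    [Ax]  ⊢ p1, p1⊥

Result: YES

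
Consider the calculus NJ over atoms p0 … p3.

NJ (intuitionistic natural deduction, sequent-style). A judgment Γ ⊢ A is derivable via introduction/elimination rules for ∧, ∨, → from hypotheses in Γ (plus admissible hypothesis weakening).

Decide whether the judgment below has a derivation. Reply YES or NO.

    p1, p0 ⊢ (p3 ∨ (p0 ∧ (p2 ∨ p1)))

Derivation (root first):
[∨I₂] p1, p0 ⊢ (p3 ∨ (p0 ∧ (p2 ∨ p1)))
  [∧I] p1, p0 ⊢ (p0 ∧ (p2 ∨ p1))
    [Ax] p0 ⊢ p0
    [∨I₂] p1 ⊢ (p2 ∨ p1)
      [Ax] p1 ⊢ p1

Result: YES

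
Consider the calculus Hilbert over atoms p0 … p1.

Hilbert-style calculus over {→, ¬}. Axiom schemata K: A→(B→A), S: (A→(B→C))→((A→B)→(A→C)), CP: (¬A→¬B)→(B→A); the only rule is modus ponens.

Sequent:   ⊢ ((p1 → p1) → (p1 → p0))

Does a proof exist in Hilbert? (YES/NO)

Enumerate valuations to refute Γ ⊢ Δ:
  v=00: Γ:[] Δ:[((p1 → p1) → (p1 → p0))=T] refutes=False
  v=01: Γ:[] Δ:[((p1 → p1) → (p1 → p0))=F] refutes=True  ← countermodel

Result: NO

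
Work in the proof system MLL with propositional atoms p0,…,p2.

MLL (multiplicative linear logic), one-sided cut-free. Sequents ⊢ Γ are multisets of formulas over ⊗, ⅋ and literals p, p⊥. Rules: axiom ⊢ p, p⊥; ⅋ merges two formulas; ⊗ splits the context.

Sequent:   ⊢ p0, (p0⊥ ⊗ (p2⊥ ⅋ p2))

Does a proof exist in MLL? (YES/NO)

Derivation (root first):
[⊗]  ⊢ p0, (p0⊥ ⊗ (p2⊥ ⅋ p2))
  [Ax]  ⊢ p0, p0⊥
  [⅋]  ⊢ (p2⊥ ⅋ p2)
    [Ax]  ⊢ p2, p2⊥

Result: YES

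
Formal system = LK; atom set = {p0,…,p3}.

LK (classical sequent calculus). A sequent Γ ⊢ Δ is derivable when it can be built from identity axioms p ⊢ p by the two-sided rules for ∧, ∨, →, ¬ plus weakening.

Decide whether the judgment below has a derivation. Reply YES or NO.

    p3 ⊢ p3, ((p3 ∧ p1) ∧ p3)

Derivation (root first):
[∧R] p3 ⊢ p3, ((p3 ∧ p1) ∧ p3)
  [∧R] p3 ⊢ p3, (p3 ∧ p1)
    [Ax] p3 ⊢ p3
    [WR] p3 ⊢ p3, p1
      [Ax] p3 ⊢ p3
  [Ax] p3 ⊢ p3

Result: YES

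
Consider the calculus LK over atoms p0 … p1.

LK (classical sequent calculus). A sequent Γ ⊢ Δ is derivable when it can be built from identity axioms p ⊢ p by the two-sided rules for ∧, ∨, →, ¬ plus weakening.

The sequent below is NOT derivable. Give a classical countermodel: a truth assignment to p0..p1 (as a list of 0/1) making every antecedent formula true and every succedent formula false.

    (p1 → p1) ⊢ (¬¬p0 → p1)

Search for a countermodel by truth-table:
  v=00: Γ:[(p1 → p1)=T] Δ:[(¬¬p0 → p1)=T] refutes=False
  v=01: Γ:[(p1 → p1)=T] Δ:[(¬¬p0 → p1)=T] refutes=False
  v=10: Γ:[(p1 → p1)=T] Δ:[(¬¬p0 → p1)=F] refutes=True  ← countermodel

Result: [1, 0]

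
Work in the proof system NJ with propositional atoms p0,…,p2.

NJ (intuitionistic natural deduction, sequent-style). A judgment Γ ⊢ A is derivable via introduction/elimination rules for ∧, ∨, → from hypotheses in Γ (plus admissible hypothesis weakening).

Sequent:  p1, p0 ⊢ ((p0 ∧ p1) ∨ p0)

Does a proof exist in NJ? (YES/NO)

Proof tree:
[∨I₁] p1, p0 ⊢ ((p0 ∧ p1) ∨ p0)
  [∧I] p1, p0 ⊢ (p0 ∧ p1)
    [Ax] p0 ⊢ p0
    [Ax] p1 ⊢ p1

Result: YES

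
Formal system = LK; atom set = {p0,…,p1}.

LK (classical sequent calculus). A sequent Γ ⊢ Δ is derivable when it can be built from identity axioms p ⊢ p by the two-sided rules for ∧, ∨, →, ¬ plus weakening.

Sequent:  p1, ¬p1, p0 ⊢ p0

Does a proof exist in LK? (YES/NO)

Proof tree:
[WL] p1, ¬p1, p0 ⊢ p0
  [¬L] p1, ¬p1 ⊢ p0
    [WR] p1 ⊢ p1, p0
      [Ax] p1 ⊢ p1

Result: YES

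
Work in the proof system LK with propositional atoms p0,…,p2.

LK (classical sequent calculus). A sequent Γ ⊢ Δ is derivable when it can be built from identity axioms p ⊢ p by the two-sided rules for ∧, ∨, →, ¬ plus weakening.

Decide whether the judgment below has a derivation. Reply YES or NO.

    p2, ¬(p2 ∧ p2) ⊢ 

Derivation (root first):
[¬L] p2, ¬(p2 ∧ p2) ⊢ 
  [∧R] p2 ⊢ (p2 ∧ p2)
    [Ax] p2 ⊢ p2
    [Ax] p2 ⊢ p2

Result: YES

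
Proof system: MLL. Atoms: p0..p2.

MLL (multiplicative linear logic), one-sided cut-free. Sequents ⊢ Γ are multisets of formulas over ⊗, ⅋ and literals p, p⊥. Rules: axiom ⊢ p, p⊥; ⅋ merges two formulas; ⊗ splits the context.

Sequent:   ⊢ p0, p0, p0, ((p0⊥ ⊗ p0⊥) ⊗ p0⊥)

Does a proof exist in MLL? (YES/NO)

Proof tree:
[⊗]  ⊢ p0, p0, p0, ((p0⊥ ⊗ p0⊥) ⊗ p0⊥)
  [⊗]  ⊢ p0, p0, (p0⊥ ⊗ p0⊥)
    [Ax]  ⊢ p0, p0⊥
    [Ax]  ⊢ p0, p0⊥
  [Ax]  ⊢ p0, p0⊥

Result: YES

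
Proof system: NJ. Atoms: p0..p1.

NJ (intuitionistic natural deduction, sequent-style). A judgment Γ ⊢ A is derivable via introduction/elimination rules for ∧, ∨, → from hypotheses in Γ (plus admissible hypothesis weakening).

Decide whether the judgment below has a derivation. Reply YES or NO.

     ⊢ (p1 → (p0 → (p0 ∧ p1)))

Proof tree:
[→I]  ⊢ (p1 → (p0 → (p0 ∧ p1)))
  [→I] p1 ⊢ (p0 → (p0 ∧ p1))
    [∧I] p1, p0 ⊢ (p0 ∧ p1)
      [Ax] p0 ⊢ p0
      [Ax] p1 ⊢ p1

Result: YES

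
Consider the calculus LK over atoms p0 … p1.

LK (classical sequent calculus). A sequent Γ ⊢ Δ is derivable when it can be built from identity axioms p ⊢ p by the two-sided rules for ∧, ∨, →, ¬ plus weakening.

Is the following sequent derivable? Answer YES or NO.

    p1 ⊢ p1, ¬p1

Derivation trace:
[WL] p1 ⊢ p1, ¬p1
  [¬R]  ⊢ p1, ¬p1
    [Ax] p1 ⊢ p1

Result: YES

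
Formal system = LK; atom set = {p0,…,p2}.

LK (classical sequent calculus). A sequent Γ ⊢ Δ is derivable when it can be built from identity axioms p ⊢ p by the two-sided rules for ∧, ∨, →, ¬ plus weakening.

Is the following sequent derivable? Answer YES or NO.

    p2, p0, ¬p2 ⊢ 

Derivation trace:
[¬L] p2, p0, ¬p2 ⊢ 
  [WL] p2, p0 ⊢ p2
    [Ax] p2 ⊢ p2

Result: YES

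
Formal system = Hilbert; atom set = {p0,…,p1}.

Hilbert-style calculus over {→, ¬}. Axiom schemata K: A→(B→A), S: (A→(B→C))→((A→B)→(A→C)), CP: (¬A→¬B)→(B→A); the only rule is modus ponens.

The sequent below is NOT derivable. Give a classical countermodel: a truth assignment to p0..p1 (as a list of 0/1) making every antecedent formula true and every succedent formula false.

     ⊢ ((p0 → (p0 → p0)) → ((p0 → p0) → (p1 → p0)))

Truth-table refutation:
  v=00: Γ:[] Δ:[((p0 → (p0 → p0)) → ((p0 → p0) → (p1 → p0)))=T] refutes=False
  v=01: Γ:[] Δ:[((p0 → (p0 → p0)) → ((p0 → p0) → (p1 → p0)))=F] refutes=True  ← countermodel

Result: [0, 1]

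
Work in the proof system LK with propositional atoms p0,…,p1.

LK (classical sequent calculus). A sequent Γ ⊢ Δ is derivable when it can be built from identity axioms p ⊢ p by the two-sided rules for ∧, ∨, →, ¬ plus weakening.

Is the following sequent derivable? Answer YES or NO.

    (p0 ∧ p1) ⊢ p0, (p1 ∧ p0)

Derivation (root first):
[∧L] (p0 ∧ p1) ⊢ p0, (p1 ∧ p0)
  [∧R] p1, p0 ⊢ p0, (p1 ∧ p0)
    [Ax] p1 ⊢ p1
    [WR] p0 ⊢ p0, p0
      [Ax] p0 ⊢ p0

Result: YES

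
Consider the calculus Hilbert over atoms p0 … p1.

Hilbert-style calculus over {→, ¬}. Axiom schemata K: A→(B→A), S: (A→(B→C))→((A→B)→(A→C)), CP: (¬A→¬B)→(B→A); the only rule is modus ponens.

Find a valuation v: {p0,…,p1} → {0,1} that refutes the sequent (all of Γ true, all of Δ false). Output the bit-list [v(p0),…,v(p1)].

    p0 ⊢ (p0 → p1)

Search for a countermodel by truth-table:
  v=00: Γ:[p0=F] Δ:[(p0 → p1)=T] refutes=False
  v=01: Γ:[p0=F] Δ:[(p0 → p1)=T] refutes=False
  v=10: Γ:[p0=T] Δ:[(p0 → p1)=F] refutes=True  ← countermodel

Result: [1, 0]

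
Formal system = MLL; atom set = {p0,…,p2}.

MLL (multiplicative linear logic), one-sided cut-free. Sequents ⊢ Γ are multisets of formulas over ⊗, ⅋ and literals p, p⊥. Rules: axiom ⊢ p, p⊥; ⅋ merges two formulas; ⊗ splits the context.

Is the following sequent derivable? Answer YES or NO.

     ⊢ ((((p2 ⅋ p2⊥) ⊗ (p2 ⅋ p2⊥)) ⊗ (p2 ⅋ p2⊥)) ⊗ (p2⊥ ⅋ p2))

Derivation (root first):
[⊗]  ⊢ ((((p2 ⅋ p2⊥) ⊗ (p2 ⅋ p2⊥)) ⊗ (p2 ⅋ p2⊥)) ⊗ (p2⊥ ⅋ p2))
  [⊗]  ⊢ (((p2 ⅋ p2⊥) ⊗ (p2 ⅋ p2⊥)) ⊗ (p2 ⅋ p2⊥))
    [⊗]  ⊢ ((p2 ⅋ p2⊥) ⊗ (p2 ⅋ p2⊥))
      [⅋]  ⊢ (p2 ⅋ p2⊥)
        [Ax]  ⊢ p2, p2⊥
      [⅋]  ⊢ (p2 ⅋ p2⊥)
        [Ax]  ⊢ p2, p2⊥
    [⅋]  ⊢ (p2 ⅋ p2⊥)
      [Ax]  ⊢ p2, p2⊥
  [⅋]  ⊢ (p2⊥ ⅋ p2)
    [Ax]  ⊢ p2, p2⊥

Result: YES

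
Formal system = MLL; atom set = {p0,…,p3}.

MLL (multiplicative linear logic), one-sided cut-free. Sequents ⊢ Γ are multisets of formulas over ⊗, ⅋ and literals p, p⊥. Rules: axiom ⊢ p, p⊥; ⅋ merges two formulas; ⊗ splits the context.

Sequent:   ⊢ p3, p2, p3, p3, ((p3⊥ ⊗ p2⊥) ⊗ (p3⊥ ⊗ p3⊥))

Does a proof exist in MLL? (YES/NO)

Derivation trace:
[⊗]  ⊢ p3, p2, p3, p3, ((p3⊥ ⊗ p2⊥) ⊗ (p3⊥ ⊗ p3⊥))
  [⊗]  ⊢ p3, p2, (p3⊥ ⊗ p2⊥)
    [Ax]  ⊢ p3, p3⊥
    [Ax]  ⊢ p2, p2⊥
  [⊗]  ⊢ p3, p3, (p3⊥ ⊗ p3⊥)
    [Ax]  ⊢ p3, p3⊥
    [Ax]  ⊢ p3, p3⊥

Result: YES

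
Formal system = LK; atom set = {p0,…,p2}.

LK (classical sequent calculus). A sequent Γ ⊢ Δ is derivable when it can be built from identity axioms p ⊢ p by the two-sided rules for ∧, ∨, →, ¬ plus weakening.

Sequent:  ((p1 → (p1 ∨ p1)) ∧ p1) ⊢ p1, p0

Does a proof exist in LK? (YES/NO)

Derivation trace:
[∧L] ((p1 → (p1 ∨ p1)) ∧ p1) ⊢ p1, p0
  [WR] p1, (p1 → (p1 ∨ p1)) ⊢ p1, p0
    [→L] p1, (p1 → (p1 ∨ p1)) ⊢ p1
      [Ax] p1 ⊢ p1
      [∨L] (p1 ∨ p1) ⊢ p1
        [Ax] p1 ⊢ p1
        [Ax] p1 ⊢ p1

Result: YES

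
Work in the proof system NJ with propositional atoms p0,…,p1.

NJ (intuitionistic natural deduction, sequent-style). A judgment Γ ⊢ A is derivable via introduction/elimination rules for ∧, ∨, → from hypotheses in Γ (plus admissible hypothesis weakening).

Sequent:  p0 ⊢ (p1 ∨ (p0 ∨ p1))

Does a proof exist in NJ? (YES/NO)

Proof tree:
[∨I₂] p0 ⊢ (p1 ∨ (p0 ∨ p1))
  [∨I₁] p0 ⊢ (p0 ∨ p1)
    [Ax] p0 ⊢ p0

Result: YES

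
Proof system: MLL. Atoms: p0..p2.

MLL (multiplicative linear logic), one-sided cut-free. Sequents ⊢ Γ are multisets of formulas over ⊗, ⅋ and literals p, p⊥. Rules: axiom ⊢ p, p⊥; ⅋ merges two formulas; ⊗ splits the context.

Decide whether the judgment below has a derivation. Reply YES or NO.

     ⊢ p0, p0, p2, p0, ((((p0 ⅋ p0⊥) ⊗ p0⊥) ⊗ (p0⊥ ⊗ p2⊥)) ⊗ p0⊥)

Proof tree:
[⊗]  ⊢ p0, p0, p2, p0, ((((p0 ⅋ p0⊥) ⊗ p0⊥) ⊗ (p0⊥ ⊗ p2⊥)) ⊗ p0⊥)
  [⊗]  ⊢ p0, p0, p2, (((p0 ⅋ p0⊥) ⊗ p0⊥) ⊗ (p0⊥ ⊗ p2⊥))
    [⊗]  ⊢ p0, ((p0 ⅋ p0⊥) ⊗ p0⊥)
      [⅋]  ⊢ (p0 ⅋ p0⊥)
        [Ax]  ⊢ p0, p0⊥
      [Ax]  ⊢ p0, p0⊥
    [⊗]  ⊢ p0, p2, (p0⊥ ⊗ p2⊥)
      [Ax]  ⊢ p0, p0⊥
      [Ax]  ⊢ p2, p2⊥
  [Ax]  ⊢ p0, p0⊥

Result: YES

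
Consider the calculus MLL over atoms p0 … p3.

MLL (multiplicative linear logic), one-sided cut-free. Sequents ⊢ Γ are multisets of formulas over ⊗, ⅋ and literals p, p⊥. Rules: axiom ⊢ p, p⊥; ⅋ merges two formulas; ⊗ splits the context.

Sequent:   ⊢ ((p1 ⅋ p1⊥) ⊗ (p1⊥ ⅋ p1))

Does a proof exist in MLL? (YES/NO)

Derivation (root first):
[⊗]  ⊢ ((p1 ⅋ p1⊥) ⊗ (p1⊥ ⅋ p1))
  [⅋]  ⊢ (p1 ⅋ p1⊥)
    [Ax]  ⊢ p1, p1⊥
  [⅋]  ⊢ (p1⊥ ⅋ p1)
    [Ax]  ⊢ p1, p1⊥

Result: YES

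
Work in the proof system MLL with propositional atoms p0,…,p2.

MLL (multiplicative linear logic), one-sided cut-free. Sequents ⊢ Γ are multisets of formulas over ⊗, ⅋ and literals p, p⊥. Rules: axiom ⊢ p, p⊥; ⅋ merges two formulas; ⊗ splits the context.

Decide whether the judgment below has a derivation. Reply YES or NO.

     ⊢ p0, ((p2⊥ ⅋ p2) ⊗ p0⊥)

Derivation trace:
[⊗]  ⊢ p0, ((p2⊥ ⅋ p2) ⊗ p0⊥)
  [⅋]  ⊢ (p2⊥ ⅋ p2)
    [Ax]  ⊢ p2, p2⊥
  [Ax]  ⊢ p0, p0⊥

Result: YES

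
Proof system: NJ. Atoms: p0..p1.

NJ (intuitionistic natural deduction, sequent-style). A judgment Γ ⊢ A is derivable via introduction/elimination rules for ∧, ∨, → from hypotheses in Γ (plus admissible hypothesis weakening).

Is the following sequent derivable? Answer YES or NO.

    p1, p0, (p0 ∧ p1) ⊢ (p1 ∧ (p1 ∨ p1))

Derivation trace:
[Wk] p1, p0, (p0 ∧ p1) ⊢ (p1 ∧ (p1 ∨ p1))
  [∧I] p1, p0 ⊢ (p1 ∧ (p1 ∨ p1))
    [Ax] p1 ⊢ p1
    [∨I₂] p1, p0 ⊢ (p1 ∨ p1)
      [Wk] p1, p0 ⊢ p1
        [Ax] p1 ⊢ p1

Result: YES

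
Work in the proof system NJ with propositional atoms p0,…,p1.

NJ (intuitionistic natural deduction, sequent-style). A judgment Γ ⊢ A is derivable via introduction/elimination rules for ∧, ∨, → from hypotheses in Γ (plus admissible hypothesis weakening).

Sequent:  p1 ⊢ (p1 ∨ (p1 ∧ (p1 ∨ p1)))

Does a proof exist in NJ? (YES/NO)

Derivation (root first):
[∨I₂] p1 ⊢ (p1 ∨ (p1 ∧ (p1 ∨ p1)))
  [∧I] p1 ⊢ (p1 ∧ (p1 ∨ p1))
    [Ax] p1 ⊢ p1
    [∨I₂] p1 ⊢ (p1 ∨ p1)
      [Ax] p1 ⊢ p1

Result: YES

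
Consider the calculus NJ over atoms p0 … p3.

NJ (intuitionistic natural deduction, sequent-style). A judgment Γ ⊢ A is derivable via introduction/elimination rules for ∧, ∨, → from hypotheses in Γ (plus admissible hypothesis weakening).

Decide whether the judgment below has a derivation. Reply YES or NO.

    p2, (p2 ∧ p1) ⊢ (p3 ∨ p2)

Proof tree:
[∨I₂] p2, (p2 ∧ p1) ⊢ (p3 ∨ p2)
  [Wk] p2, (p2 ∧ p1) ⊢ p2
    [Ax] p2 ⊢ p2

Result: YES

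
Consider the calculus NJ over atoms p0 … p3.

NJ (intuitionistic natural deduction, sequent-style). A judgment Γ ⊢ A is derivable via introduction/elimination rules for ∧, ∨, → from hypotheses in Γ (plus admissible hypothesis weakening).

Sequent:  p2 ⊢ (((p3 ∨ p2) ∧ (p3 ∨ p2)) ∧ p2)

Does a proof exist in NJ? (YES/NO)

Derivation trace:
[∧I] p2 ⊢ (((p3 ∨ p2) ∧ (p3 ∨ p2)) ∧ p2)
  [∧I] p2 ⊢ ((p3 ∨ p2) ∧ (p3 ∨ p2))
    [∨I₂] p2 ⊢ (p3 ∨ p2)
      [Ax] p2 ⊢ p2
    [∨I₂] p2 ⊢ (p3 ∨ p2)
      [Ax] p2 ⊢ p2
  [Ax] p2 ⊢ p2

Result: YES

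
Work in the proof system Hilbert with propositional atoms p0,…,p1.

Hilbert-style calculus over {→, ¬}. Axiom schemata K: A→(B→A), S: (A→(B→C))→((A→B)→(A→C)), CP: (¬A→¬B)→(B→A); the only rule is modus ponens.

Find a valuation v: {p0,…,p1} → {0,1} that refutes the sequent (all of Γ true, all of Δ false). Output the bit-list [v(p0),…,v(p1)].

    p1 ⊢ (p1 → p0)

Search for a countermodel by truth-table:
  v=00: Γ:[p1=F] Δ:[(p1 → p0)=T] refutes=False
  v=01: Γ:[p1=T] Δ:[(p1 → p0)=F] refutes=True  ← countermodel

Result: [0, 1]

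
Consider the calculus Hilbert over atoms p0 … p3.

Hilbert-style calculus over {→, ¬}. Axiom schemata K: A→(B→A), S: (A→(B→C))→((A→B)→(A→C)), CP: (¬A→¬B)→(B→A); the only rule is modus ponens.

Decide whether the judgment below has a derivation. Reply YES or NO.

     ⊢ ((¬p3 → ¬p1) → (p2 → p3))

Search for a countermodel by truth-table:
  v=0000: Γ:[] Δ:[((¬p3 → ¬p1) → (p2 → p3))=T] refutes=False
  v=0001: Γ:[] Δ:[((¬p3 → ¬p1) → (p2 → p3))=T] refutes=False
  v=0010: Γ:[] Δ:[((¬p3 → ¬p1) → (p2 → p3))=F] refutes=True  ← countermodel

Result: NO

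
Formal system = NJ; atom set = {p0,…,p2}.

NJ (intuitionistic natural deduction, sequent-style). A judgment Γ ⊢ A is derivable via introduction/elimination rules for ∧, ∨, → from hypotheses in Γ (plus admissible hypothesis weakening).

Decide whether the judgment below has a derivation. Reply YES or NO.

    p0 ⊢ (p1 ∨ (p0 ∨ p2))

Proof tree:
[∨I₂] p0 ⊢ (p1 ∨ (p0 ∨ p2))
  [∨I₁] p0 ⊢ (p0 ∨ p2)
    [Ax] p0 ⊢ p0

Result: YES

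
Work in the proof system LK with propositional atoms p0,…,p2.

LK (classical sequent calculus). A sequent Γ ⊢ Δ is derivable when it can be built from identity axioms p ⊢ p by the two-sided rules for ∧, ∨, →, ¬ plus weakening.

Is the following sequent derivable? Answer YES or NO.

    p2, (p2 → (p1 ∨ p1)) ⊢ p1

Proof tree:
[→L] p2, (p2 → (p1 ∨ p1)) ⊢ p1
  [Ax] p2 ⊢ p2
  [∨L] (p1 ∨ p1) ⊢ p1
    [Ax] p1 ⊢ p1
    [Ax] p1 ⊢ p1

Result: YES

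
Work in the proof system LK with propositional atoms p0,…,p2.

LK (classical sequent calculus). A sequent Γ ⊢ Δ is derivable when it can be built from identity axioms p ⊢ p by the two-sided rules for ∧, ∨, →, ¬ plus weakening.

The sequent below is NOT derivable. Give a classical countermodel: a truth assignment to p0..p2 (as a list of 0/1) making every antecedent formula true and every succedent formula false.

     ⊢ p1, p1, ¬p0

Search for a countermodel by truth-table:
  v=000: Γ:[] Δ:[p1=F, p1=F, ¬p0=T] refutes=False
  v=001: Γ:[] Δ:[p1=F, p1=F, ¬p0=T] refutes=False
  v=010: Γ:[] Δ:[p1=T, p1=T, ¬p0=T] refutes=False
  v=011: Γ:[] Δ:[p1=T, p1=T, ¬p0=T] refutes=False
  v=100: Γ:[] Δ:[p1=F, p1=F, ¬p0=F] refutes=True  ← countermodel

Result: [1, 0, 0]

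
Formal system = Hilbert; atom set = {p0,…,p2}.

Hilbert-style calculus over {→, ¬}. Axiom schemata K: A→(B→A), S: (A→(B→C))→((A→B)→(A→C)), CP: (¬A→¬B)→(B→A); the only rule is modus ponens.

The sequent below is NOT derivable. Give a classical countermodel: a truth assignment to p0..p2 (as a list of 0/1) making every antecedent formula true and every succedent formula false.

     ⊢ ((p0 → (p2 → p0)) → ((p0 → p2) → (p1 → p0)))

Truth-table refutation:
  v=000: Γ:[] Δ:[((p0 → (p2 → p0)) → ((p0 → p2) → (p1 → p0)))=T] refutes=False
  v=001: Γ:[] Δ:[((p0 → (p2 → p0)) → ((p0 → p2) → (p1 → p0)))=T] refutes=False
  v=010: Γ:[] Δ:[((p0 → (p2 → p0)) → ((p0 → p2) → (p1 → p0)))=F] refutes=True  ← countermodel

Result: [0, 1, 0]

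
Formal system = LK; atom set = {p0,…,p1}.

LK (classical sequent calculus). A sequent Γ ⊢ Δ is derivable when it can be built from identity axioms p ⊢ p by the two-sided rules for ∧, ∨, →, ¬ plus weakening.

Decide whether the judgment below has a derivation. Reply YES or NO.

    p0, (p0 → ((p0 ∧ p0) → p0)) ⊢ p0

Derivation trace:
[→L] p0, (p0 → ((p0 ∧ p0) → p0)) ⊢ p0
  [WL] p0, p0 ⊢ p0
    [Ax] p0 ⊢ p0
  [→L] p0, ((p0 ∧ p0) → p0) ⊢ p0
    [∧R] p0 ⊢ (p0 ∧ p0)
      [Ax] p0 ⊢ p0
      [Ax] p0 ⊢ p0
    [Ax] p0 ⊢ p0

Result: YES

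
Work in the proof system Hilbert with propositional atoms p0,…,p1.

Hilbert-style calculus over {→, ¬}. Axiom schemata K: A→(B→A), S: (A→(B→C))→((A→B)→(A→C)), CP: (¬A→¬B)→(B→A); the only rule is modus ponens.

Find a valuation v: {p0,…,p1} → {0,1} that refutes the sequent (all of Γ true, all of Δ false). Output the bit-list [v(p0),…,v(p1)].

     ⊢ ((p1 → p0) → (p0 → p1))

Truth-table refutation:
  v=00: Γ:[] Δ:[((p1 → p0) → (p0 → p1))=T] refutes=False
  v=01: Γ:[] Δ:[((p1 → p0) → (p0 → p1))=T] refutes=False
  v=10: Γ:[] Δ:[((p1 → p0) → (p0 → p1))=F] refutes=True  ← countermodel

Result: [1, 0]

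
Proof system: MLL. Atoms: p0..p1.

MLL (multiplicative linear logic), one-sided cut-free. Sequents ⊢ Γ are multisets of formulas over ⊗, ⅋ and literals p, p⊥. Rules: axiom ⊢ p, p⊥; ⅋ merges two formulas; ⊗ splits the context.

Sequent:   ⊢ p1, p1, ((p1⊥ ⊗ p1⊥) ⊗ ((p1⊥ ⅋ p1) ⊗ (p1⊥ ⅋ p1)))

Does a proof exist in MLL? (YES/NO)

Proof tree:
[⊗]  ⊢ p1, p1, ((p1⊥ ⊗ p1⊥) ⊗ ((p1⊥ ⅋ p1) ⊗ (p1⊥ ⅋ p1)))
  [⊗]  ⊢ p1, p1, (p1⊥ ⊗ p1⊥)
    [Ax]  ⊢ p1, p1⊥
    [Ax]  ⊢ p1, p1⊥
  [⊗]  ⊢ ((p1⊥ ⅋ p1) ⊗ (p1⊥ ⅋ p1))
    [⅋]  ⊢ (p1⊥ ⅋ p1)
      [Ax]  ⊢ p1, p1⊥
    [⅋]  ⊢ (p1⊥ ⅋ p1)
      [Ax]  ⊢ p1, p1⊥

Result: YES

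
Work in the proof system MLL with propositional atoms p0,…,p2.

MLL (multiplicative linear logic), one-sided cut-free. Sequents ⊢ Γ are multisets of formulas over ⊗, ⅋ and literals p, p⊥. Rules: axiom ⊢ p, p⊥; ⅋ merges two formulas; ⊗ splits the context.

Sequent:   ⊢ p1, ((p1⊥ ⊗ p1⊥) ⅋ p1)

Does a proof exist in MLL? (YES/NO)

Derivation trace:
[⅋]  ⊢ p1, ((p1⊥ ⊗ p1⊥) ⅋ p1)
  [⊗]  ⊢ p1, p1, (p1⊥ ⊗ p1⊥)
    [Ax]  ⊢ p1, p1⊥
    [Ax]  ⊢ p1, p1⊥

Result: YES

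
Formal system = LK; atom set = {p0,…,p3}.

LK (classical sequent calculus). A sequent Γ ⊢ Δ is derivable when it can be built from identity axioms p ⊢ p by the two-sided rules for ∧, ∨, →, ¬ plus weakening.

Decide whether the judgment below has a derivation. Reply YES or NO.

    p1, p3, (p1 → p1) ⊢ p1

Proof tree:
[→L] p1, p3, (p1 → p1) ⊢ p1
  [WL] p1, p3 ⊢ p1
    [Ax] p1 ⊢ p1
  [Ax] p1 ⊢ p1

Result: YES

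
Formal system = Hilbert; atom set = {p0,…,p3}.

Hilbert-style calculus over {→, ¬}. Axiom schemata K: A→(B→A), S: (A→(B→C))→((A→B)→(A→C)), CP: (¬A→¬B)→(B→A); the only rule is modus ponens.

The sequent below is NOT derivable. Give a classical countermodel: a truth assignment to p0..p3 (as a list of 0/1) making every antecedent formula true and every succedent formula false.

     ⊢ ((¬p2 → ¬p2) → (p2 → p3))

Enumerate valuations to refute Γ ⊢ Δ:
  v=0000: Γ:[] Δ:[((¬p2 → ¬p2) → (p2 → p3))=T] refutes=False
  v=0001: Γ:[] Δ:[((¬p2 → ¬p2) → (p2 → p3))=T] refutes=False
  v=0010: Γ:[] Δ:[((¬p2 → ¬p2) → (p2 → p3))=F] refutes=True  ← countermodel

Result: [0, 0, 1, 0]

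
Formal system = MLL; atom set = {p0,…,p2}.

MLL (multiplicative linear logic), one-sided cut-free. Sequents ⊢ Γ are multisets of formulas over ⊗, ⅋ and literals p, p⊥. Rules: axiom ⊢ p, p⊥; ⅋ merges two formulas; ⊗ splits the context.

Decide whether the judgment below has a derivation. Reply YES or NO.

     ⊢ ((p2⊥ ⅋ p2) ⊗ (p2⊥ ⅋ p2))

Proof tree:
[⊗]  ⊢ ((p2⊥ ⅋ p2) ⊗ (p2⊥ ⅋ p2))
  [⅋]  ⊢ (p2⊥ ⅋ p2)
    [Ax]  ⊢ p2, p2⊥
  [⅋]  ⊢ (p2⊥ ⅋ p2)
    [Ax]  ⊢ p2, p2⊥

Result: YES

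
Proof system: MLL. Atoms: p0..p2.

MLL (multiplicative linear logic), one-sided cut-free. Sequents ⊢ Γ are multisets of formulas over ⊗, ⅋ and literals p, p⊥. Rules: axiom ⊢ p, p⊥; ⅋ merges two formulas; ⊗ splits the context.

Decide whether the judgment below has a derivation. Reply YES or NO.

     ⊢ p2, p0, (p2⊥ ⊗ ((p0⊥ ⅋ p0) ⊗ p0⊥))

Derivation (root first):
[⊗]  ⊢ p2, p0, (p2⊥ ⊗ ((p0⊥ ⅋ p0) ⊗ p0⊥))
  [Ax]  ⊢ p2, p2⊥
  [⊗]  ⊢ p0, ((p0⊥ ⅋ p0) ⊗ p0⊥)
    [⅋]  ⊢ (p0⊥ ⅋ p0)
      [Ax]  ⊢ p0, p0⊥
    [Ax]  ⊢ p0, p0⊥

Result: YES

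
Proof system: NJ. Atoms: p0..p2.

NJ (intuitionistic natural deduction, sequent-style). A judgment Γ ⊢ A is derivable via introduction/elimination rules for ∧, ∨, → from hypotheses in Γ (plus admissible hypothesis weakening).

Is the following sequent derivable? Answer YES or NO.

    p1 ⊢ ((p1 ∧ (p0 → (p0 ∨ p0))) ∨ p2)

Proof tree:
[∨I₁] p1 ⊢ ((p1 ∧ (p0 → (p0 ∨ p0))) ∨ p2)
  [∧I] p1 ⊢ (p1 ∧ (p0 → (p0 ∨ p0)))
    [Ax] p1 ⊢ p1
    [→I]  ⊢ (p0 → (p0 ∨ p0))
      [∨I₂] p0 ⊢ (p0 ∨ p0)
        [Ax] p0 ⊢ p0

Result: YES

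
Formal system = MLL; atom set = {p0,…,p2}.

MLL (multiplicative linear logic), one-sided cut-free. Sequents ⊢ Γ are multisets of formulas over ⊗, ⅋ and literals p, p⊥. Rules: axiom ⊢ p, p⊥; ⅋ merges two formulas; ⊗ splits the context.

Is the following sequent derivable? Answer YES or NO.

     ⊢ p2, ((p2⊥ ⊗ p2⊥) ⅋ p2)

Proof tree:
[⅋]  ⊢ p2, ((p2⊥ ⊗ p2⊥) ⅋ p2)
  [⊗]  ⊢ p2, p2, (p2⊥ ⊗ p2⊥)
    [Ax]  ⊢ p2, p2⊥
    [Ax]  ⊢ p2, p2⊥

Result: YES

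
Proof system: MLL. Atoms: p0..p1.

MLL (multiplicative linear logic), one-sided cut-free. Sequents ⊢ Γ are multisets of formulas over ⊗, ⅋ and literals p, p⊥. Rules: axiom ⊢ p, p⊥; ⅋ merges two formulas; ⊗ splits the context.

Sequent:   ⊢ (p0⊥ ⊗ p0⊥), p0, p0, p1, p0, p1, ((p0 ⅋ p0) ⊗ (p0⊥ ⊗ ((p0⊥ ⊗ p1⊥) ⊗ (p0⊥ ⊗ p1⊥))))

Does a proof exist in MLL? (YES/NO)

Proof tree:
[⊗]  ⊢ (p0⊥ ⊗ p0⊥), p0, p0, p1, p0, p1, ((p0 ⅋ p0) ⊗ (p0⊥ ⊗ ((p0⊥ ⊗ p1⊥) ⊗ (p0⊥ ⊗ p1⊥))))
  [⅋]  ⊢ (p0⊥ ⊗ p0⊥), (p0 ⅋ p0)
    [⊗]  ⊢ p0, p0, (p0⊥ ⊗ p0⊥)
      [Ax]  ⊢ p0, p0⊥
      [Ax]  ⊢ p0, p0⊥
  [⊗]  ⊢ p0, p0, p1, p0, p1, (p0⊥ ⊗ ((p0⊥ ⊗ p1⊥) ⊗ (p0⊥ ⊗ p1⊥)))
    [Ax]  ⊢ p0, p0⊥
    [⊗]  ⊢ p0, p1, p0, p1, ((p0⊥ ⊗ p1⊥) ⊗ (p0⊥ ⊗ p1⊥))
      [⊗]  ⊢ p0, p1, (p0⊥ ⊗ p1⊥)
        [Ax]  ⊢ p0, p0⊥
        [Ax]  ⊢ p1, p1⊥
      [⊗]  ⊢ p0, p1, (p0⊥ ⊗ p1⊥)
        [Ax]  ⊢ p0, p0⊥
        [Ax]  ⊢ p1, p1⊥

Result: YES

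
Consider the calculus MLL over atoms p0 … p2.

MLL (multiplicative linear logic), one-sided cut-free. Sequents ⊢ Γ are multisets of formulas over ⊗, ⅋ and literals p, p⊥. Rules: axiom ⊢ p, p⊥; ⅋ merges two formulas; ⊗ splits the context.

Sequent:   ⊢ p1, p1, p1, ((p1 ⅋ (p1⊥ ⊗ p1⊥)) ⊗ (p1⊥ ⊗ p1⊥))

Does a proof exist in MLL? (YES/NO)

Derivation (root first):
[⊗]  ⊢ p1, p1, p1, ((p1 ⅋ (p1⊥ ⊗ p1⊥)) ⊗ (p1⊥ ⊗ p1⊥))
  [⅋]  ⊢ p1, (p1 ⅋ (p1⊥ ⊗ p1⊥))
    [⊗]  ⊢ p1, p1, (p1⊥ ⊗ p1⊥)
      [Ax]  ⊢ p1, p1⊥
      [Ax]  ⊢ p1, p1⊥
  [⊗]  ⊢ p1, p1, (p1⊥ ⊗ p1⊥)
    [Ax]  ⊢ p1, p1⊥
    [Ax]  ⊢ p1, p1⊥

Result: YES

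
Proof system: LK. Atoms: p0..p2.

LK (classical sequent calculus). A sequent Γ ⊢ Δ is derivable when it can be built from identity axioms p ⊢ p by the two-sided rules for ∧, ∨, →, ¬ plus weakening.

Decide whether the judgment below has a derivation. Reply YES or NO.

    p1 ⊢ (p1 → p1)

Derivation (root first):
[WL] p1 ⊢ (p1 → p1)
  [→R]  ⊢ (p1 → p1)
    [Ax] p1 ⊢ p1

Result: YES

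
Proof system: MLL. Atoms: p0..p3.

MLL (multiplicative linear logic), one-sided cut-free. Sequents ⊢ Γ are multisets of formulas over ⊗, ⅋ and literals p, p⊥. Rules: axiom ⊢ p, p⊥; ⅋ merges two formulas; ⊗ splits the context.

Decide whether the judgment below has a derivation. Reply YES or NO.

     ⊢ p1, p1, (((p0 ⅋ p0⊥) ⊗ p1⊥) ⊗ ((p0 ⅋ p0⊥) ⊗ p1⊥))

Derivation (root first):
[⊗]  ⊢ p1, p1, (((p0 ⅋ p0⊥) ⊗ p1⊥) ⊗ ((p0 ⅋ p0⊥) ⊗ p1⊥))
  [⊗]  ⊢ p1, ((p0 ⅋ p0⊥) ⊗ p1⊥)
    [⅋]  ⊢ (p0 ⅋ p0⊥)
      [Ax]  ⊢ p0, p0⊥
    [Ax]  ⊢ p1, p1⊥
  [⊗]  ⊢ p1, ((p0 ⅋ p0⊥) ⊗ p1⊥)
    [⅋]  ⊢ (p0 ⅋ p0⊥)
      [Ax]  ⊢ p0, p0⊥
    [Ax]  ⊢ p1, p1⊥

Result: YES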